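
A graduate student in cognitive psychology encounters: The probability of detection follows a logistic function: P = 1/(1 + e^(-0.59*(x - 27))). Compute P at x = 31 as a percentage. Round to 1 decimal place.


P(x) = 1/(1 + e^(-0.59*(31 - 27)))
Exponent = -0.59 * 4 = -2.36
e^(-2.36) = 0.09442
P = 1/(1 + 0.09442) = 0.913726
Percentage = 91.4


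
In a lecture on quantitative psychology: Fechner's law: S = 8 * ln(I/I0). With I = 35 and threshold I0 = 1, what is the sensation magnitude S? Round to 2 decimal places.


S = 8 * ln(35/1)
I/I0 = 35.0
ln(35.0) = 3.5553
S = 8 * 3.5553
= 28.44


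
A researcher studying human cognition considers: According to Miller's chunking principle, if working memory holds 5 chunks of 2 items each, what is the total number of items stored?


Total items = chunks * items_per_chunk
= 5 * 2
= 10


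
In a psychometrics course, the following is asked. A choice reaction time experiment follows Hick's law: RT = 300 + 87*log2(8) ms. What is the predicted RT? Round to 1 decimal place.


RT = 300 + 87 * log2(8)
log2(8) = 3.0
RT = 300 + 87 * 3.0
= 300 + 261.0
= 561.0 ms


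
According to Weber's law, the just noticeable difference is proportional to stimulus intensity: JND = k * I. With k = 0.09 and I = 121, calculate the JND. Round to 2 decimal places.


JND = k * I
JND = 0.09 * 121
= 10.89


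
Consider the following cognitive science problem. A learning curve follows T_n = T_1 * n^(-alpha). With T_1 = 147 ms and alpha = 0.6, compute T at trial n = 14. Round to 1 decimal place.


T_n = 147 * 14^(-0.6)
14^(-0.6) = 0.205269
T_n = 147 * 0.205269
= 30.2 ms


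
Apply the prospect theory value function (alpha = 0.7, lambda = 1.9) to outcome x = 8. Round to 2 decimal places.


Since x = 8 >= 0, use v(x) = x^0.7
8^0.7 = 4.2871
v(8) = 4.29


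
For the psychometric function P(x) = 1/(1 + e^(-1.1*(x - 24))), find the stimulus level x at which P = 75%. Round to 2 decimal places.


At P = 0.75: 0.75 = 1/(1 + e^(-k*(x-x0)))
Solving: e^(-k*(x-x0)) = 1/3
x = x0 + ln(3)/k
ln(3) = 1.0986
x = 24 + 1.0986/1.1
= 24 + 0.9987
= 25.00


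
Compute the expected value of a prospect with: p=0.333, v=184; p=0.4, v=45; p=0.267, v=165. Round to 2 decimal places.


EU = sum(p_i * v_i)
0.333 * 184 = 61.272
0.4 * 45 = 18.0
0.267 * 165 = 44.055
EU = 61.272 + 18.0 + 44.055
= 123.33


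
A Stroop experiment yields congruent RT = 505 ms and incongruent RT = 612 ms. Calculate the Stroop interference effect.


Stroop effect = RT(incongruent) - RT(congruent)
= 612 - 505
= 107 ms


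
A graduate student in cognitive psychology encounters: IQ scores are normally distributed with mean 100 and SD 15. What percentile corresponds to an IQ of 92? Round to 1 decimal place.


z = (IQ - mean) / SD
z = (92 - 100) / 15 = -0.5333
Percentile = Phi(-0.5333) * 100
Phi(-0.5333) = 0.296913
= 29.7


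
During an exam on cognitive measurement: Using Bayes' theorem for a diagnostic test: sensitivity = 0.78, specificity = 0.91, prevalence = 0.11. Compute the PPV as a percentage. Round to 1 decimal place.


PPV = (sens * prev) / (sens * prev + (1-spec) * (1-prev))
Numerator = 0.78 * 0.11 = 0.0858
P(positive and no disease) = (1 - spec) * (1 - prev) = (1 - 0.91) * (1 - 0.11) = 0.0801
Denominator = 0.0858 + 0.0801 = 0.1659
PPV = 0.0858 / 0.1659 = 0.517179
As percentage = 51.7


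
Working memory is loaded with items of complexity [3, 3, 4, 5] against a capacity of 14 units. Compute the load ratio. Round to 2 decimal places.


Total complexity = 3 + 3 + 4 + 5 = 15
Load = total / capacity = 15 / 14
= 1.07


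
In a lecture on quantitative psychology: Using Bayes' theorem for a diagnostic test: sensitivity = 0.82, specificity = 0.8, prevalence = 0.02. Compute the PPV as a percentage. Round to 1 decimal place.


PPV = (sens * prev) / (sens * prev + (1-spec) * (1-prev))
Numerator = 0.82 * 0.02 = 0.0164
P(positive and no disease) = (1 - spec) * (1 - prev) = (1 - 0.8) * (1 - 0.02) = 0.196
Denominator = 0.0164 + 0.196 = 0.2124
PPV = 0.0164 / 0.2124 = 0.077213
As percentage = 7.7


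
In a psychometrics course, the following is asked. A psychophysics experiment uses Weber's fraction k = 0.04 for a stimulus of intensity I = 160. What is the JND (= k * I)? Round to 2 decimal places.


JND = k * I
JND = 0.04 * 160
= 6.40


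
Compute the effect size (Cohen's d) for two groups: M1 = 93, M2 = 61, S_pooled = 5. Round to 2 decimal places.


Cohen's d = (M1 - M2) / S_pooled
= (93 - 61) / 5
= 32 / 5
= 6.40


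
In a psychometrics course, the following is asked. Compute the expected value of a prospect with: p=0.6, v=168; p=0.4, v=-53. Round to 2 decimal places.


EU = sum(p_i * v_i)
0.6 * 168 = 100.8
0.4 * -53 = -21.2
EU = 100.8 + -21.2
= 79.60


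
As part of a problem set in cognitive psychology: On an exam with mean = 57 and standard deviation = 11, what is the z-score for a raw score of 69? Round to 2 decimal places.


z = (X - mu) / sigma
= (69 - 57) / 11
= 12 / 11
= 1.09


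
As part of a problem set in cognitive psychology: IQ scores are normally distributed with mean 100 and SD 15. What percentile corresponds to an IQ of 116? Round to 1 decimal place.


z = (IQ - mean) / SD
z = (116 - 100) / 15 = 1.0667
Percentile = Phi(1.0667) * 100
Phi(1.0667) = 0.856946
= 85.7


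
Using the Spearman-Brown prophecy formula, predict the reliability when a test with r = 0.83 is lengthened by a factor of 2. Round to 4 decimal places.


r_new = n*r / (1 + (n-1)*r)
Numerator = 2 * 0.83 = 1.66
Denominator = 1 + 1 * 0.83 = 1.83
r_new = 1.66 / 1.83
= 0.9071


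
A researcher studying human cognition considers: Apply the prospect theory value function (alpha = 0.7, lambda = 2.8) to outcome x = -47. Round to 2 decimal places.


Since x = -47 < 0, use v(x) = -lambda*(-x)^alpha
(-x) = 47
47^0.7 = 14.807
v(-47) = -2.8 * 14.807
= -41.46


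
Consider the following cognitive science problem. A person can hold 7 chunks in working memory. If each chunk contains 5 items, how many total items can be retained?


Total items = chunks * items_per_chunk
= 7 * 5
= 35


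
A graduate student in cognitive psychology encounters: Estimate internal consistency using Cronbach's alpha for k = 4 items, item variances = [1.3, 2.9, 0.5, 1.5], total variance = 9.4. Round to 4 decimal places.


alpha = (k/(k-1)) * (1 - sum(s_i^2)/s_total^2)
sum(item variances) = 6.2
k/(k-1) = 4/3 = 1.333333
1 - 6.2/9.4 = 1 - 0.659574 = 0.340426
alpha = 1.333333 * 0.340426
= 0.4539


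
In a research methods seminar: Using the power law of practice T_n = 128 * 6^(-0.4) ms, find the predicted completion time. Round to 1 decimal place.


T_n = 128 * 6^(-0.4)
6^(-0.4) = 0.488359
T_n = 128 * 0.488359
= 62.5 ms


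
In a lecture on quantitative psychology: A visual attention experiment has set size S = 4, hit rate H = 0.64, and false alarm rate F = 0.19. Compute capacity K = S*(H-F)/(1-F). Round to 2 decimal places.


K = S * (H - F) / (1 - F)
H - F = 0.45
1 - F = 0.81
K = 4 * 0.45 / 0.81
= 2.22


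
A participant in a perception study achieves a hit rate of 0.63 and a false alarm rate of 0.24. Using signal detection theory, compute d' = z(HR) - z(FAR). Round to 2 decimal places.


d' = z(HR) - z(FAR)
z(0.63) = 0.3319
z(0.24) = -0.7063
d' = 0.3319 - -0.7063
= 1.04


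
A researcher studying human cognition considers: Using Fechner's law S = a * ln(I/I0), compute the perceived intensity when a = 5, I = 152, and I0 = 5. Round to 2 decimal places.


S = 5 * ln(152/5)
I/I0 = 30.4
ln(30.4) = 3.4144
S = 5 * 3.4144
= 17.07


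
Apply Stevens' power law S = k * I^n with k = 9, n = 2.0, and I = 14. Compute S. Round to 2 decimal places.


S = 9 * 14^2.0
14^2.0 = 196.0
S = 9 * 196.0
= 1764.00


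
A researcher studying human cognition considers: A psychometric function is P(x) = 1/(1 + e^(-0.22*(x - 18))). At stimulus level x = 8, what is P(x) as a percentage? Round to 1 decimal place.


P(x) = 1/(1 + e^(-0.22*(8 - 18)))
Exponent = -0.22 * -10 = 2.2
e^(2.2) = 9.025013
P = 1/(1 + 9.025013) = 0.09975
Percentage = 10.0


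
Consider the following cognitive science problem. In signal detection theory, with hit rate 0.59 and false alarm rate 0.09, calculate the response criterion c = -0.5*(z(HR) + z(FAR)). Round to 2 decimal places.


c = -0.5 * (z(HR) + z(FAR))
z(0.59) = 0.2275
z(0.09) = -1.3408
c = -0.5 * (0.2275 + -1.3408)
= -0.5 * -1.1133
= 0.56


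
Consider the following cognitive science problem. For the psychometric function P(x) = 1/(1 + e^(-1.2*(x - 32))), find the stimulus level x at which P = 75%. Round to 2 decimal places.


At P = 0.75: 0.75 = 1/(1 + e^(-k*(x-x0)))
Solving: e^(-k*(x-x0)) = 1/3
x = x0 + ln(3)/k
ln(3) = 1.0986
x = 32 + 1.0986/1.2
= 32 + 0.9155
= 32.92


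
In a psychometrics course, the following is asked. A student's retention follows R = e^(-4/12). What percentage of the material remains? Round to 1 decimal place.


R = e^(-t/S)
-t/S = -4/12 = -0.333333
R = e^(-0.333333) = 0.716532
Percentage = 0.716532 * 100
= 71.7


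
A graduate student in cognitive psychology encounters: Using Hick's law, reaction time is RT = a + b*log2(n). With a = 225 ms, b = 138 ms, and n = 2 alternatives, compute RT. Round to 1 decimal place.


RT = 225 + 138 * log2(2)
log2(2) = 1.0
RT = 225 + 138 * 1.0
= 225 + 138.0
= 363.0 ms


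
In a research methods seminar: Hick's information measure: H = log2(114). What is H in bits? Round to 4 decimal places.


H = log2(n)
H = log2(114)
= 6.8329


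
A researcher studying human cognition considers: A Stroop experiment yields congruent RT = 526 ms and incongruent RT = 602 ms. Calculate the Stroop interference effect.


Stroop effect = RT(incongruent) - RT(congruent)
= 602 - 526
= 76 ms


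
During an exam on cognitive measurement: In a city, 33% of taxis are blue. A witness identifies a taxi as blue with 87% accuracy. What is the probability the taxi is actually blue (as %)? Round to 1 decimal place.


P(blue | says blue) = P(says blue | blue)*P(blue) / [P(says blue | blue)*P(blue) + P(says blue | not blue)*P(not blue)]
Numerator = 0.87 * 0.33 = 0.2871
False identification = 0.13 * 0.67 = 0.0871
P = 0.2871 / (0.2871 + 0.0871)
= 0.2871 / 0.3742
As percentage = 76.7


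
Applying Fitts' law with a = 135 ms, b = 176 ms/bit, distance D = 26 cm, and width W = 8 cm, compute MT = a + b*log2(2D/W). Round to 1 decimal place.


MT = 135 + 176 * log2(2*26/8)
2D/W = 6.5
log2(6.5) = 2.7004
MT = 135 + 176 * 2.7004
= 610.3 ms


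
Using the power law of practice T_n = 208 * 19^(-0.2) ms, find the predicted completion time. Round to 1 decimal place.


T_n = 208 * 19^(-0.2)
19^(-0.2) = 0.554944
T_n = 208 * 0.554944
= 115.4 ms


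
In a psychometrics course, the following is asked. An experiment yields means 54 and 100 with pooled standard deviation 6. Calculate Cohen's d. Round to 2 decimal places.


Cohen's d = (M1 - M2) / S_pooled
= (54 - 100) / 6
= -46 / 6
= -7.67


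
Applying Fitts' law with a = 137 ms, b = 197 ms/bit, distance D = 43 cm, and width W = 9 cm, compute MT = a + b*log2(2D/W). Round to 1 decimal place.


MT = 137 + 197 * log2(2*43/9)
2D/W = 9.555556
log2(9.555556) = 3.2563
MT = 137 + 197 * 3.2563
= 778.5 ms


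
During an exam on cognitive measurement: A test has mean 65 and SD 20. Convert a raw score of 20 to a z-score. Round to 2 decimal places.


z = (X - mu) / sigma
= (20 - 65) / 20
= -45 / 20
= -2.25


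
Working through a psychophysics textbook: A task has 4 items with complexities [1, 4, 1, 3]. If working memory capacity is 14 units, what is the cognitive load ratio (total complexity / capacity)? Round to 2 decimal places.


Total complexity = 1 + 4 + 1 + 3 = 9
Load = total / capacity = 9 / 14
= 0.64


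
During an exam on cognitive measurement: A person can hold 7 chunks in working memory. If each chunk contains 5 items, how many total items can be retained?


Total items = chunks * items_per_chunk
= 7 * 5
= 35


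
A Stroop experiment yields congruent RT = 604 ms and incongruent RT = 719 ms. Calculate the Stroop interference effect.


Stroop effect = RT(incongruent) - RT(congruent)
= 719 - 604
= 115 ms


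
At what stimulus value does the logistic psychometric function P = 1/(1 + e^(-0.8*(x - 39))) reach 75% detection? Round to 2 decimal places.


At P = 0.75: 0.75 = 1/(1 + e^(-k*(x-x0)))
Solving: e^(-k*(x-x0)) = 1/3
x = x0 + ln(3)/k
ln(3) = 1.0986
x = 39 + 1.0986/0.8
= 39 + 1.3732
= 40.37


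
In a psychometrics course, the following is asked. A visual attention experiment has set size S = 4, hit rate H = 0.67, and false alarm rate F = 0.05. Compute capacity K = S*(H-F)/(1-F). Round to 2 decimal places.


K = S * (H - F) / (1 - F)
H - F = 0.62
1 - F = 0.95
K = 4 * 0.62 / 0.95
= 2.61


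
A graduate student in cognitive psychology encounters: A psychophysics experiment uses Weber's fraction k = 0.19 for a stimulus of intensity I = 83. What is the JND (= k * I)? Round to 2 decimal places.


JND = k * I
JND = 0.19 * 83
= 15.77


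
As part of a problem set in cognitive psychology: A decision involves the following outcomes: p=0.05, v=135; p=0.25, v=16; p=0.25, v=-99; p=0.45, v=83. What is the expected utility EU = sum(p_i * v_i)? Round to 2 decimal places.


EU = sum(p_i * v_i)
0.05 * 135 = 6.75
0.25 * 16 = 4.0
0.25 * -99 = -24.75
0.45 * 83 = 37.35
EU = 6.75 + 4.0 + -24.75 + 37.35
= 23.35


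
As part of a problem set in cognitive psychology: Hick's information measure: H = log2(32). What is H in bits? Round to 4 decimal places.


H = log2(n)
H = log2(32)
= 5.0000


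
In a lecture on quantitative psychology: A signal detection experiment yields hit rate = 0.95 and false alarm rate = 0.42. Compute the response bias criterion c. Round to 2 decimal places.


c = -0.5 * (z(HR) + z(FAR))
z(0.95) = 1.6449
z(0.42) = -0.2019
c = -0.5 * (1.6449 + -0.2019)
= -0.5 * 1.443
= -0.72


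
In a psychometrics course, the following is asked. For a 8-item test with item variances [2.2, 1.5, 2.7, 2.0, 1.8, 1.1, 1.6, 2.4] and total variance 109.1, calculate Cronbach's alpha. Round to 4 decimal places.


alpha = (k/(k-1)) * (1 - sum(s_i^2)/s_total^2)
sum(item variances) = 15.3
k/(k-1) = 8/7 = 1.142857
1 - 15.3/109.1 = 1 - 0.140238 = 0.859762
alpha = 1.142857 * 0.859762
= 0.9826


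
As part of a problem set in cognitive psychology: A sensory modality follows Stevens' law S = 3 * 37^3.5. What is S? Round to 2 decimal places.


S = 3 * 37^3.5
37^3.5 = 308110.1704
S = 3 * 308110.1704
= 924330.51


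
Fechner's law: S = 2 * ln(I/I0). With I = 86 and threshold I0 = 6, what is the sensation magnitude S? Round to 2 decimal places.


S = 2 * ln(86/6)
I/I0 = 14.333333
ln(14.333333) = 2.6626
S = 2 * 2.6626
= 5.33


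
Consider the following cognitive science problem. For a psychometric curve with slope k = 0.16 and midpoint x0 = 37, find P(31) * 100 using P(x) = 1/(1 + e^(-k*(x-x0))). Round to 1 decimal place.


P(x) = 1/(1 + e^(-0.16*(31 - 37)))
Exponent = -0.16 * -6 = 0.96
e^(0.96) = 2.611696
P = 1/(1 + 2.611696) = 0.276878
Percentage = 27.7


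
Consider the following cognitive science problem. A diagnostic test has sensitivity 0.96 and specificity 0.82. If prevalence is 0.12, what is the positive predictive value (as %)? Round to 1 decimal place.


PPV = (sens * prev) / (sens * prev + (1-spec) * (1-prev))
Numerator = 0.96 * 0.12 = 0.1152
P(positive and no disease) = (1 - spec) * (1 - prev) = (1 - 0.82) * (1 - 0.12) = 0.1584
Denominator = 0.1152 + 0.1584 = 0.2736
PPV = 0.1152 / 0.2736 = 0.421053
As percentage = 42.1


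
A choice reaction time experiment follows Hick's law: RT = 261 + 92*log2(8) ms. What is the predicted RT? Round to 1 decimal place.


RT = 261 + 92 * log2(8)
log2(8) = 3.0
RT = 261 + 92 * 3.0
= 261 + 276.0
= 537.0 ms


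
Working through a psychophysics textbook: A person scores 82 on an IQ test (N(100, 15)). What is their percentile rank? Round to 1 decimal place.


z = (IQ - mean) / SD
z = (82 - 100) / 15 = -1.2
Percentile = Phi(-1.2) * 100
Phi(-1.2) = 0.11507
= 11.5


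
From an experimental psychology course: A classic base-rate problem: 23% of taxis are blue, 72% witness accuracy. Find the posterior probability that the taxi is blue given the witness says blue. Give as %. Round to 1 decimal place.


P(blue | says blue) = P(says blue | blue)*P(blue) / [P(says blue | blue)*P(blue) + P(says blue | not blue)*P(not blue)]
Numerator = 0.72 * 0.23 = 0.1656
False identification = 0.28 * 0.77 = 0.2156
P = 0.1656 / (0.1656 + 0.2156)
= 0.1656 / 0.3812
As percentage = 43.4


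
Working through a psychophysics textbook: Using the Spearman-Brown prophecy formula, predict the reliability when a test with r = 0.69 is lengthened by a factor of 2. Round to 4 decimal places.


r_new = n*r / (1 + (n-1)*r)
Numerator = 2 * 0.69 = 1.38
Denominator = 1 + 1 * 0.69 = 1.69
r_new = 1.38 / 1.69
= 0.8166


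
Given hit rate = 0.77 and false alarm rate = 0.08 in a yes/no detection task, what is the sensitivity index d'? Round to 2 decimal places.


d' = z(HR) - z(FAR)
z(0.77) = 0.7388
z(0.08) = -1.4051
d' = 0.7388 - -1.4051
= 2.14


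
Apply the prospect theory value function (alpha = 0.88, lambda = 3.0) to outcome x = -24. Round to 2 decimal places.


Since x = -24 < 0, use v(x) = -lambda*(-x)^alpha
(-x) = 24
24^0.88 = 16.3903
v(-24) = -3.0 * 16.3903
= -49.17


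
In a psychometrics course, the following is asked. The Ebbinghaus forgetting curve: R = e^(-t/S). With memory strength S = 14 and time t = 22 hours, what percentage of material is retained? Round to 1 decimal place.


R = e^(-t/S)
-t/S = -22/14 = -1.571429
R = e^(-1.571429) = 0.207748
Percentage = 0.207748 * 100
= 20.8


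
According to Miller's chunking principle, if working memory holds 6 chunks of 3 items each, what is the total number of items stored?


Total items = chunks * items_per_chunk
= 6 * 3
= 18


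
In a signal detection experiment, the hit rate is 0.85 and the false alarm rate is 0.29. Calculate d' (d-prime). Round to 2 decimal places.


d' = z(HR) - z(FAR)
z(0.85) = 1.0364
z(0.29) = -0.5534
d' = 1.0364 - -0.5534
= 1.59


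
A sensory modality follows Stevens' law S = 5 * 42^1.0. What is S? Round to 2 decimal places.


S = 5 * 42^1.0
42^1.0 = 42.0
S = 5 * 42.0
= 210.00


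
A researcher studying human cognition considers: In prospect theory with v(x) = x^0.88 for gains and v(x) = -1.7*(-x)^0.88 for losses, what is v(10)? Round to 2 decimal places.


Since x = 10 >= 0, use v(x) = x^0.88
10^0.88 = 7.5858
v(10) = 7.59


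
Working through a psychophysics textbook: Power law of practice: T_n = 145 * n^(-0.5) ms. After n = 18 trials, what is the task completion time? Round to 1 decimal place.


T_n = 145 * 18^(-0.5)
18^(-0.5) = 0.235702
T_n = 145 * 0.235702
= 34.2 ms


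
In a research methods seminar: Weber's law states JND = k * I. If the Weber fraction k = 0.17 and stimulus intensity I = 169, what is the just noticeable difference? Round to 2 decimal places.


JND = k * I
JND = 0.17 * 169
= 28.73


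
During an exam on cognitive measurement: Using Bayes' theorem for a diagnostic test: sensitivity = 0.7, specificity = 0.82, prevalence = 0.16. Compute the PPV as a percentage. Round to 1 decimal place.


PPV = (sens * prev) / (sens * prev + (1-spec) * (1-prev))
Numerator = 0.7 * 0.16 = 0.112
P(positive and no disease) = (1 - spec) * (1 - prev) = (1 - 0.82) * (1 - 0.16) = 0.1512
Denominator = 0.112 + 0.1512 = 0.2632
PPV = 0.112 / 0.2632 = 0.425532
As percentage = 42.6


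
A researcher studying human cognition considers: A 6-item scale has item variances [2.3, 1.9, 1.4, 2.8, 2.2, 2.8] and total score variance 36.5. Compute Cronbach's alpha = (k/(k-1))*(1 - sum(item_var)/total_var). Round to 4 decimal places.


alpha = (k/(k-1)) * (1 - sum(s_i^2)/s_total^2)
sum(item variances) = 13.4
k/(k-1) = 6/5 = 1.2
1 - 13.4/36.5 = 1 - 0.367123 = 0.632877
alpha = 1.2 * 0.632877
= 0.7595


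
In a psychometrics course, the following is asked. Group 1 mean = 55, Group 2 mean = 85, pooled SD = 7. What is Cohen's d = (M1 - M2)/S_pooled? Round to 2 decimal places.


Cohen's d = (M1 - M2) / S_pooled
= (55 - 85) / 7
= -30 / 7
= -4.29


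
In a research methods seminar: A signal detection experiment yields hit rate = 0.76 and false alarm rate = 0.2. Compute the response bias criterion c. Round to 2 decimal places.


c = -0.5 * (z(HR) + z(FAR))
z(0.76) = 0.7063
z(0.2) = -0.8416
c = -0.5 * (0.7063 + -0.8416)
= -0.5 * -0.1353
= 0.07


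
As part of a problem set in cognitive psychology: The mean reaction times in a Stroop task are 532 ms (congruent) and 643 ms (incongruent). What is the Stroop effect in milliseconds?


Stroop effect = RT(incongruent) - RT(congruent)
= 643 - 532
= 111 ms


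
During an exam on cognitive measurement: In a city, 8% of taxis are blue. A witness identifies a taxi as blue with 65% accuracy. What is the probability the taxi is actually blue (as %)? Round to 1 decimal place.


P(blue | says blue) = P(says blue | blue)*P(blue) / [P(says blue | blue)*P(blue) + P(says blue | not blue)*P(not blue)]
Numerator = 0.65 * 0.08 = 0.052
False identification = 0.35 * 0.92 = 0.322
P = 0.052 / (0.052 + 0.322)
= 0.052 / 0.374
As percentage = 13.9


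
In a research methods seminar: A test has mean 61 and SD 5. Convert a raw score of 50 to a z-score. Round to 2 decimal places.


z = (X - mu) / sigma
= (50 - 61) / 5
= -11 / 5
= -2.20


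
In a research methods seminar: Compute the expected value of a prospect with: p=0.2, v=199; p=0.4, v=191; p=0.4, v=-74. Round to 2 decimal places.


EU = sum(p_i * v_i)
0.2 * 199 = 39.8
0.4 * 191 = 76.4
0.4 * -74 = -29.6
EU = 39.8 + 76.4 + -29.6
= 86.60


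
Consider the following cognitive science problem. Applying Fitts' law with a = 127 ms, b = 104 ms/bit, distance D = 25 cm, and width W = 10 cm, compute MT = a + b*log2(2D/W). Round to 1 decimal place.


MT = 127 + 104 * log2(2*25/10)
2D/W = 5.0
log2(5.0) = 2.3219
MT = 127 + 104 * 2.3219
= 368.5 ms


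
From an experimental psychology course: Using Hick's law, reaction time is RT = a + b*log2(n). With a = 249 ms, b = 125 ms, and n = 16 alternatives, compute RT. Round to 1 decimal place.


RT = 249 + 125 * log2(16)
log2(16) = 4.0
RT = 249 + 125 * 4.0
= 249 + 500.0
= 749.0 ms


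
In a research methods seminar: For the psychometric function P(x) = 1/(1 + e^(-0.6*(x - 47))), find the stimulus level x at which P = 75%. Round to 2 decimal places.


At P = 0.75: 0.75 = 1/(1 + e^(-k*(x-x0)))
Solving: e^(-k*(x-x0)) = 1/3
x = x0 + ln(3)/k
ln(3) = 1.0986
x = 47 + 1.0986/0.6
= 47 + 1.831
= 48.83


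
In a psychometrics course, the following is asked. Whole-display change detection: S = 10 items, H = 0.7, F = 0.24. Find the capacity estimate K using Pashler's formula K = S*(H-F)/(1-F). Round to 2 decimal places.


K = S * (H - F) / (1 - F)
H - F = 0.46
1 - F = 0.76
K = 10 * 0.46 / 0.76
= 6.05


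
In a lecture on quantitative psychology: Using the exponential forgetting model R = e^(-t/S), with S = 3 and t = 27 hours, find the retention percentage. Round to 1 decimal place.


R = e^(-t/S)
-t/S = -27/3 = -9.0
R = e^(-9.0) = 0.000123
Percentage = 0.000123 * 100
= 0.0


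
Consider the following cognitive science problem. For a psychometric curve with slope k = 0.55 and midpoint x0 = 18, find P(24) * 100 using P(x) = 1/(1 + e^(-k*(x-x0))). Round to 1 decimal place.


P(x) = 1/(1 + e^(-0.55*(24 - 18)))
Exponent = -0.55 * 6 = -3.3
e^(-3.3) = 0.036883
P = 1/(1 + 0.036883) = 0.964429
Percentage = 96.4


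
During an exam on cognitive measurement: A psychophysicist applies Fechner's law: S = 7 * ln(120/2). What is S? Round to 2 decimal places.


S = 7 * ln(120/2)
I/I0 = 60.0
ln(60.0) = 4.0943
S = 7 * 4.0943
= 28.66


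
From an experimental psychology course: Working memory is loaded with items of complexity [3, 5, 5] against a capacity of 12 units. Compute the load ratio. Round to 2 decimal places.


Total complexity = 3 + 5 + 5 = 13
Load = total / capacity = 13 / 12
= 1.08


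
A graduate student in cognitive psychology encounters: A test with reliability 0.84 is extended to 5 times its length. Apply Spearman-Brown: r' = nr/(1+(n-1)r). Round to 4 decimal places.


r_new = n*r / (1 + (n-1)*r)
Numerator = 5 * 0.84 = 4.2
Denominator = 1 + 4 * 0.84 = 4.36
r_new = 4.2 / 4.36
= 0.9633


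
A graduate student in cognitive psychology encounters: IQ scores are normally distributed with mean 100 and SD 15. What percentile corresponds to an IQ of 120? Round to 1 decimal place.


z = (IQ - mean) / SD
z = (120 - 100) / 15 = 1.3333
Percentile = Phi(1.3333) * 100
Phi(1.3333) = 0.908783
= 90.9


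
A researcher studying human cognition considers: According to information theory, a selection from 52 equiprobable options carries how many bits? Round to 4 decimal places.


H = log2(n)
H = log2(52)
= 5.7004


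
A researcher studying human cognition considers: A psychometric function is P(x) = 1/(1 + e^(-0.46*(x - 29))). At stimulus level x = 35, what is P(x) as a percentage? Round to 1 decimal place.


P(x) = 1/(1 + e^(-0.46*(35 - 29)))
Exponent = -0.46 * 6 = -2.76
e^(-2.76) = 0.063292
P = 1/(1 + 0.063292) = 0.940475
Percentage = 94.0


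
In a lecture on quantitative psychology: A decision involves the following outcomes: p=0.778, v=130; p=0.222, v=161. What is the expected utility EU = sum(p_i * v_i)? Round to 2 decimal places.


EU = sum(p_i * v_i)
0.778 * 130 = 101.14
0.222 * 161 = 35.742
EU = 101.14 + 35.742
= 136.88


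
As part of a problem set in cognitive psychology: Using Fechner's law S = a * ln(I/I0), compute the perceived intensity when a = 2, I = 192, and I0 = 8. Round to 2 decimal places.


S = 2 * ln(192/8)
I/I0 = 24.0
ln(24.0) = 3.1781
S = 2 * 3.1781
= 6.36


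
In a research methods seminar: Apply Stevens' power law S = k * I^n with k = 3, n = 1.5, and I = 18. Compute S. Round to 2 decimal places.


S = 3 * 18^1.5
18^1.5 = 76.3675
S = 3 * 76.3675
= 229.10


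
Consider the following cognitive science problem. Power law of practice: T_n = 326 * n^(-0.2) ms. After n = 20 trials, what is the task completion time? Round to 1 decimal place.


T_n = 326 * 20^(-0.2)
20^(-0.2) = 0.54928
T_n = 326 * 0.54928
= 179.1 ms


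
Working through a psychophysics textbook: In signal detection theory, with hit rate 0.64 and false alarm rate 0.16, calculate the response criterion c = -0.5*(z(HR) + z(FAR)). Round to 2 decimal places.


c = -0.5 * (z(HR) + z(FAR))
z(0.64) = 0.3585
z(0.16) = -0.9945
c = -0.5 * (0.3585 + -0.9945)
= -0.5 * -0.636
= 0.32


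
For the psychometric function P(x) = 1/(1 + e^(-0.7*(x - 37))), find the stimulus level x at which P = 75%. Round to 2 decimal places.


At P = 0.75: 0.75 = 1/(1 + e^(-k*(x-x0)))
Solving: e^(-k*(x-x0)) = 1/3
x = x0 + ln(3)/k
ln(3) = 1.0986
x = 37 + 1.0986/0.7
= 37 + 1.5694
= 38.57


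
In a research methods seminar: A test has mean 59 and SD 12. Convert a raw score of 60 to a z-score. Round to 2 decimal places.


z = (X - mu) / sigma
= (60 - 59) / 12
= 1 / 12
= 0.08


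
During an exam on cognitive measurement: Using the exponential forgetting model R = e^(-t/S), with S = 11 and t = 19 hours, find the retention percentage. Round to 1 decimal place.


R = e^(-t/S)
-t/S = -19/11 = -1.727273
R = e^(-1.727273) = 0.177769
Percentage = 0.177769 * 100
= 17.8


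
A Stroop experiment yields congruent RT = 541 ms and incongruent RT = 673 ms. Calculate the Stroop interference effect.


Stroop effect = RT(incongruent) - RT(congruent)
= 673 - 541
= 132 ms


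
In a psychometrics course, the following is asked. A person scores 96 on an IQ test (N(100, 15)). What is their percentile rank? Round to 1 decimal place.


z = (IQ - mean) / SD
z = (96 - 100) / 15 = -0.2667
Percentile = Phi(-0.2667) * 100
Phi(-0.2667) = 0.39485
= 39.5


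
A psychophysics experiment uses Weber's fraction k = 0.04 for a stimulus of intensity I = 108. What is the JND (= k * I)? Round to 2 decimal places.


JND = k * I
JND = 0.04 * 108
= 4.32


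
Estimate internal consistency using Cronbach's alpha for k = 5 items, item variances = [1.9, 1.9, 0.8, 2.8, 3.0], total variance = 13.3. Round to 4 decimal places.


alpha = (k/(k-1)) * (1 - sum(s_i^2)/s_total^2)
sum(item variances) = 10.4
k/(k-1) = 5/4 = 1.25
1 - 10.4/13.3 = 1 - 0.781955 = 0.218045
alpha = 1.25 * 0.218045
= 0.2726


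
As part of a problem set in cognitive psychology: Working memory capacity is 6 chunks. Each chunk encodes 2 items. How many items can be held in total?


Total items = chunks * items_per_chunk
= 6 * 2
= 12


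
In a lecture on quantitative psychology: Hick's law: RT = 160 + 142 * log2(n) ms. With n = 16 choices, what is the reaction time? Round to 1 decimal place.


RT = 160 + 142 * log2(16)
log2(16) = 4.0
RT = 160 + 142 * 4.0
= 160 + 568.0
= 728.0 ms


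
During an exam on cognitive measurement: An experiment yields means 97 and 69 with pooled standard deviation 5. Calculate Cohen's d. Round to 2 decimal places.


Cohen's d = (M1 - M2) / S_pooled
= (97 - 69) / 5
= 28 / 5
= 5.60


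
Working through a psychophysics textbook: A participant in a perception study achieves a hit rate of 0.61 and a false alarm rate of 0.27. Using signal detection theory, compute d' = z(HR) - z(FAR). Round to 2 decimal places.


d' = z(HR) - z(FAR)
z(0.61) = 0.2793
z(0.27) = -0.6128
d' = 0.2793 - -0.6128
= 0.89


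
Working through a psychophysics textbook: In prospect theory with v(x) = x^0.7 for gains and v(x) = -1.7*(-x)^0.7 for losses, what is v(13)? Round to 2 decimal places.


Since x = 13 >= 0, use v(x) = x^0.7
13^0.7 = 6.0223
v(13) = 6.02


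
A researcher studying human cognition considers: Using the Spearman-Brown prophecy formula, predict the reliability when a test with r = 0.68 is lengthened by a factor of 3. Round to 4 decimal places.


r_new = n*r / (1 + (n-1)*r)
Numerator = 3 * 0.68 = 2.04
Denominator = 1 + 2 * 0.68 = 2.36
r_new = 2.04 / 2.36
= 0.8644


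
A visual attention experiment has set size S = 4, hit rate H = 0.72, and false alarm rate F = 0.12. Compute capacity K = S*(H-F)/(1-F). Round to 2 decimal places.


K = S * (H - F) / (1 - F)
H - F = 0.6
1 - F = 0.88
K = 4 * 0.6 / 0.88
= 2.73


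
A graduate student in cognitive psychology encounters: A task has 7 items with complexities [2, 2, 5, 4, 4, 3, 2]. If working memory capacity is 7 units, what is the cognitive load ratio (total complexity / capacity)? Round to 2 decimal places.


Total complexity = 2 + 2 + 5 + 4 + 4 + 3 + 2 = 22
Load = total / capacity = 22 / 7
= 3.14


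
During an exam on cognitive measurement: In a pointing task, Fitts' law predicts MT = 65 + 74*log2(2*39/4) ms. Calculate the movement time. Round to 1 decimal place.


MT = 65 + 74 * log2(2*39/4)
2D/W = 19.5
log2(19.5) = 4.2854
MT = 65 + 74 * 4.2854
= 382.1 ms


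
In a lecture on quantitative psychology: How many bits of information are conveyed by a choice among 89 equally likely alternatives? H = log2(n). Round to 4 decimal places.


H = log2(n)
H = log2(89)
= 6.4757


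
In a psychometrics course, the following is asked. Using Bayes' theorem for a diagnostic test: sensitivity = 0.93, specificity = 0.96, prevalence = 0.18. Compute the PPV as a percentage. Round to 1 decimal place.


PPV = (sens * prev) / (sens * prev + (1-spec) * (1-prev))
Numerator = 0.93 * 0.18 = 0.1674
P(positive and no disease) = (1 - spec) * (1 - prev) = (1 - 0.96) * (1 - 0.18) = 0.0328
Denominator = 0.1674 + 0.0328 = 0.2002
PPV = 0.1674 / 0.2002 = 0.836164
As percentage = 83.6


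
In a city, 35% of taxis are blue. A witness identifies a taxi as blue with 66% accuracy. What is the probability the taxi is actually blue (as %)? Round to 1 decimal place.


P(blue | says blue) = P(says blue | blue)*P(blue) / [P(says blue | blue)*P(blue) + P(says blue | not blue)*P(not blue)]
Numerator = 0.66 * 0.35 = 0.231
False identification = 0.34 * 0.65 = 0.221
P = 0.231 / (0.231 + 0.221)
= 0.231 / 0.452
As percentage = 51.1


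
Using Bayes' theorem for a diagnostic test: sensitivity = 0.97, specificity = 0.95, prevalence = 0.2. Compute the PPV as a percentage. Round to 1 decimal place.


PPV = (sens * prev) / (sens * prev + (1-spec) * (1-prev))
Numerator = 0.97 * 0.2 = 0.194
P(positive and no disease) = (1 - spec) * (1 - prev) = (1 - 0.95) * (1 - 0.2) = 0.04
Denominator = 0.194 + 0.04 = 0.234
PPV = 0.194 / 0.234 = 0.82906
As percentage = 82.9


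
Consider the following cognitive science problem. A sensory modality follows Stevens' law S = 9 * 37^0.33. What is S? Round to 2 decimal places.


S = 9 * 37^0.33
37^0.33 = 3.2924
S = 9 * 3.2924
= 29.63


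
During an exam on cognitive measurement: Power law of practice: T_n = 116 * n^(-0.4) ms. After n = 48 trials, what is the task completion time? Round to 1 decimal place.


T_n = 116 * 48^(-0.4)
48^(-0.4) = 0.212571
T_n = 116 * 0.212571
= 24.7 ms


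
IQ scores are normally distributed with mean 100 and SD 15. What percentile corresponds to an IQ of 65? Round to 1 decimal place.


z = (IQ - mean) / SD
z = (65 - 100) / 15 = -2.3333
Percentile = Phi(-2.3333) * 100
Phi(-2.3333) = 0.009816
= 1.0


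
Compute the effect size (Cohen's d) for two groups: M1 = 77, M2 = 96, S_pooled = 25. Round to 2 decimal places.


Cohen's d = (M1 - M2) / S_pooled
= (77 - 96) / 25
= -19 / 25
= -0.76


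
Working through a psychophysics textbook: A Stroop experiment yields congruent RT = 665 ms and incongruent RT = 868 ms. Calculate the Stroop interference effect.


Stroop effect = RT(incongruent) - RT(congruent)
= 868 - 665
= 203 ms


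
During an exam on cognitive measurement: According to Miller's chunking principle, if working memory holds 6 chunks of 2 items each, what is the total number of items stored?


Total items = chunks * items_per_chunk
= 6 * 2
= 12


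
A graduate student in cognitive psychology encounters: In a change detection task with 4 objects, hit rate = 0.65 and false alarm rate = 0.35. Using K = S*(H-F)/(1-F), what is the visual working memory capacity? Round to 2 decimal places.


K = S * (H - F) / (1 - F)
H - F = 0.3
1 - F = 0.65
K = 4 * 0.3 / 0.65
= 1.85


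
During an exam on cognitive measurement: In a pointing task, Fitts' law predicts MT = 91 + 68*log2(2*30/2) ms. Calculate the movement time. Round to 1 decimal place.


MT = 91 + 68 * log2(2*30/2)
2D/W = 30.0
log2(30.0) = 4.9069
MT = 91 + 68 * 4.9069
= 424.7 ms


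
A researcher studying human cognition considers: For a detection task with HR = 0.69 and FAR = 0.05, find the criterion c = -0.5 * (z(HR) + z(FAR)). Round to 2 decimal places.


c = -0.5 * (z(HR) + z(FAR))
z(0.69) = 0.4959
z(0.05) = -1.6449
c = -0.5 * (0.4959 + -1.6449)
= -0.5 * -1.149
= 0.57


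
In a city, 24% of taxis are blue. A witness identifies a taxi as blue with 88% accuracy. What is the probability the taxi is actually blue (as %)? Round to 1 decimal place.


P(blue | says blue) = P(says blue | blue)*P(blue) / [P(says blue | blue)*P(blue) + P(says blue | not blue)*P(not blue)]
Numerator = 0.88 * 0.24 = 0.2112
False identification = 0.12 * 0.76 = 0.0912
P = 0.2112 / (0.2112 + 0.0912)
= 0.2112 / 0.3024
As percentage = 69.8


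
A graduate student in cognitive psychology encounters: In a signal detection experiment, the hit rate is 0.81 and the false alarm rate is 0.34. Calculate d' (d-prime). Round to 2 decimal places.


d' = z(HR) - z(FAR)
z(0.81) = 0.8779
z(0.34) = -0.4125
d' = 0.8779 - -0.4125
= 1.29


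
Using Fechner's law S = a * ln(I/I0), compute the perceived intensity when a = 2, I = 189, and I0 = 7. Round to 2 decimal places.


S = 2 * ln(189/7)
I/I0 = 27.0
ln(27.0) = 3.2958
S = 2 * 3.2958
= 6.59


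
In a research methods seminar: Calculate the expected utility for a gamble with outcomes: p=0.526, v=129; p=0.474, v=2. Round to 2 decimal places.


EU = sum(p_i * v_i)
0.526 * 129 = 67.854
0.474 * 2 = 0.948
EU = 67.854 + 0.948
= 68.80


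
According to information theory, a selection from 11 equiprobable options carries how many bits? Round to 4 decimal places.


H = log2(n)
H = log2(11)
= 3.4594


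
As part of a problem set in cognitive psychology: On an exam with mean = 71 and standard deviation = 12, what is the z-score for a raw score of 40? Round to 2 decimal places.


z = (X - mu) / sigma
= (40 - 71) / 12
= -31 / 12
= -2.58


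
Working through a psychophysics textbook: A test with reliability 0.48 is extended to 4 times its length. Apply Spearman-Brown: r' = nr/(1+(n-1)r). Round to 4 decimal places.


r_new = n*r / (1 + (n-1)*r)
Numerator = 4 * 0.48 = 1.92
Denominator = 1 + 3 * 0.48 = 2.44
r_new = 1.92 / 2.44
= 0.7869


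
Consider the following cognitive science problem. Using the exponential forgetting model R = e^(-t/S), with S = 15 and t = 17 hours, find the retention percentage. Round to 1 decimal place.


R = e^(-t/S)
-t/S = -17/15 = -1.133333
R = e^(-1.133333) = 0.321958
Percentage = 0.321958 * 100
= 32.2


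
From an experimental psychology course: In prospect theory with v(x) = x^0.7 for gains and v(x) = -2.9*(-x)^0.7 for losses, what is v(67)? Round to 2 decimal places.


Since x = 67 >= 0, use v(x) = x^0.7
67^0.7 = 18.9781
v(67) = 18.98


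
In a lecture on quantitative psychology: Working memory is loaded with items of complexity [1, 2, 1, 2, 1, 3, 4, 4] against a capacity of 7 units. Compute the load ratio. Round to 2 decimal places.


Total complexity = 1 + 2 + 1 + 2 + 1 + 3 + 4 + 4 = 18
Load = total / capacity = 18 / 7
= 2.57


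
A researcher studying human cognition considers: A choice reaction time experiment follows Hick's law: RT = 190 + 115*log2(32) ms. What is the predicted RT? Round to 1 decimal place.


RT = 190 + 115 * log2(32)
log2(32) = 5.0
RT = 190 + 115 * 5.0
= 190 + 575.0
= 765.0 ms


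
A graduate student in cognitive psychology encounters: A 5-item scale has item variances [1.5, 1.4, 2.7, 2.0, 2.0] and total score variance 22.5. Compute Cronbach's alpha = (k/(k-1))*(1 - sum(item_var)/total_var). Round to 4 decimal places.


alpha = (k/(k-1)) * (1 - sum(s_i^2)/s_total^2)
sum(item variances) = 9.6
k/(k-1) = 5/4 = 1.25
1 - 9.6/22.5 = 1 - 0.426667 = 0.573333
alpha = 1.25 * 0.573333
= 0.7167


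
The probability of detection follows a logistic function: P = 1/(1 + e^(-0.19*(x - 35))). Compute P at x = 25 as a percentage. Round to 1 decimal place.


P(x) = 1/(1 + e^(-0.19*(25 - 35)))
Exponent = -0.19 * -10 = 1.9
e^(1.9) = 6.685894
P = 1/(1 + 6.685894) = 0.130108
Percentage = 13.0


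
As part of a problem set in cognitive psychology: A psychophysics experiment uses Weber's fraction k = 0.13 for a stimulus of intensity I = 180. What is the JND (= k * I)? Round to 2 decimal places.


JND = k * I
JND = 0.13 * 180
= 23.40


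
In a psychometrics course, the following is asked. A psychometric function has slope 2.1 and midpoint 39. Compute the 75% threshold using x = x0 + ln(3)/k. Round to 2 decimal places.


At P = 0.75: 0.75 = 1/(1 + e^(-k*(x-x0)))
Solving: e^(-k*(x-x0)) = 1/3
x = x0 + ln(3)/k
ln(3) = 1.0986
x = 39 + 1.0986/2.1
= 39 + 0.5231
= 39.52


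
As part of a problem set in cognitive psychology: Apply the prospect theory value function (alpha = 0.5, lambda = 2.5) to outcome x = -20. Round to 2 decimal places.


Since x = -20 < 0, use v(x) = -lambda*(-x)^alpha
(-x) = 20
20^0.5 = 4.4721
v(-20) = -2.5 * 4.4721
= -11.18


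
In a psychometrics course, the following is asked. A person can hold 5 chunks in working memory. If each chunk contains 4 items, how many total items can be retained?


Total items = chunks * items_per_chunk
= 5 * 4
= 20


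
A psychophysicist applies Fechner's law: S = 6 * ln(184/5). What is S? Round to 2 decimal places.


S = 6 * ln(184/5)
I/I0 = 36.8
ln(36.8) = 3.6055
S = 6 * 3.6055
= 21.63
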